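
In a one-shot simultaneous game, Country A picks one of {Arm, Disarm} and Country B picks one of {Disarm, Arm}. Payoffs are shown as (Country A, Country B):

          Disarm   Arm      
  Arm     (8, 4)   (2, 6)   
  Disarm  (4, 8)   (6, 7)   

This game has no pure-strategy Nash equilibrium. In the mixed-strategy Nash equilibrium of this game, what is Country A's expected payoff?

5

In a mixed equilibrium Country A is indifferent between Arm and Disarm; this condition fixes q.
  Country A's payoff from Arm: q·8 + (1−q)·2 = 6q + 2
  Country A's payoff from Disarm: q·4 + (1−q)·6 = -2q + 6
  6q + 2 = -2q + 6  ⇒  8q = 4  ⇒  q = 1/2.
At equilibrium Country A is indifferent across rows, so Country A's payoff equals the payoff from Arm: (1/2)·8 + (1/2)·2 = 5.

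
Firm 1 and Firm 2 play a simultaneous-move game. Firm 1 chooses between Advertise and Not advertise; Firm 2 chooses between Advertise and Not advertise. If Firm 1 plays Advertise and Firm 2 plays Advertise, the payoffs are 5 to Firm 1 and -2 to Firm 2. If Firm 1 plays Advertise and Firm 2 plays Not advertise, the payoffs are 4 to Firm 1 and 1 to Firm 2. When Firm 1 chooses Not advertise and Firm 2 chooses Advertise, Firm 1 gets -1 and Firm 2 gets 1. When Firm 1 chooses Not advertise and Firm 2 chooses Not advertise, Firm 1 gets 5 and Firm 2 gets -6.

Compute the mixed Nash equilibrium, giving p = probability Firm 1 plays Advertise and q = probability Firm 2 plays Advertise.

p = 7/10, q = 1/7

In a mixed equilibrium Firm 2 is indifferent between Advertise and Not advertise; this condition fixes p.
  Firm 2's payoff to Advertise: p·(-2) + (1−p)·1 = -3p + 1
  Firm 2's payoff to Not advertise: p·1 + (1−p)·(-6) = 7p - 6
  -3p + 1 = 7p - 6  ⇒  -10p = -7  ⇒  p = 7/10.
Firm 2's mix must leave Firm 1 indifferent between Advertise and Not advertise.
  Firm 1's expected payoff from Advertise: q·5 + (1−q)·4 = q + 4
  Firm 1's expected payoff from Not advertise: q·(-1) + (1−q)·5 = -6q + 5
  q + 4 = -6q + 5  ⇒  7q = 1  ⇒  q = 1/7.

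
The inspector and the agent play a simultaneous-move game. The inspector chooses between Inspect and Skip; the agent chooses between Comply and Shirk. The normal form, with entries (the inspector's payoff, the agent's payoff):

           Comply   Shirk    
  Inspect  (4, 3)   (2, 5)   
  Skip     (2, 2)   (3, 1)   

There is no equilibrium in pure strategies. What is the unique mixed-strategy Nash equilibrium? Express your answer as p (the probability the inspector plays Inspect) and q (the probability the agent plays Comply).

In a mixed equilibrium the agent is indifferent between Comply and Shirk; this condition fixes p.
  the agent's payoff from Comply: p·3 + (1−p)·2 = p + 2
  the agent's payoff from Shirk: p·5 + (1−p)·1 = 4p + 1
  p + 2 = 4p + 1  ⇒  -3p = -1  ⇒  p = 1/3.
For the inspector to be willing to mix, the inspector must be indifferent between Inspect and Skip, which pins down the agent's mix.
  the inspector's payoff to Inspect: q·4 + (1−q)·2 = 2q + 2
  the inspector's payoff to Skip: q·2 + (1−q)·3 = -q + 3
  2q + 2 = -q + 3  ⇒  3q = 1  ⇒  q = 1/3.

p = 1/3, q = 1/3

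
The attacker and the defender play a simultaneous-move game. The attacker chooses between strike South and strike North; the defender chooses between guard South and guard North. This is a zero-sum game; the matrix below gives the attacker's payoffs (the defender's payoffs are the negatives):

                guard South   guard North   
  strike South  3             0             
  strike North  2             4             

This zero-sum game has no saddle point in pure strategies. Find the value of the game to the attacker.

v = 12/5

For the attacker to be willing to mix, the attacker must be indifferent between strike South and strike North, which pins down the defender's mix.
  the attacker's payoff from strike South: q·3 + (1−q)·0 = 3q
  the attacker's payoff from strike North: q·2 + (1−q)·4 = -2q + 4
  3q = -2q + 4  ⇒  5q = 4  ⇒  q = 4/5.
The value is the attacker's expected payoff against this mix (using strike South): (4/5)·3 + (1/5)·0 = 12/5.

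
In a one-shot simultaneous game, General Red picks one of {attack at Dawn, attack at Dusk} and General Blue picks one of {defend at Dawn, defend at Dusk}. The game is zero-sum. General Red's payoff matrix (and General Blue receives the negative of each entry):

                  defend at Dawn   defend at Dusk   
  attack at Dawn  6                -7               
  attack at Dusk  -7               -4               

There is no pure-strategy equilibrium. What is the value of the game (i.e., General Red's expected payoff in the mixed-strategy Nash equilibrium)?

v = -73/16

In a mixed equilibrium General Red is indifferent between attack at Dawn and attack at Dusk; this condition fixes q.
  General Red's expected payoff from attack at Dawn: q·6 + (1−q)·(-7) = 13q - 7
  General Red's expected payoff from attack at Dusk: q·(-7) + (1−q)·(-4) = -3q - 4
  13q - 7 = -3q - 4  ⇒  16q = 3  ⇒  q = 3/16.
The value is General Red's expected payoff against this mix (using attack at Dawn): (3/16)·6 + (13/16)·(-7) = -73/16.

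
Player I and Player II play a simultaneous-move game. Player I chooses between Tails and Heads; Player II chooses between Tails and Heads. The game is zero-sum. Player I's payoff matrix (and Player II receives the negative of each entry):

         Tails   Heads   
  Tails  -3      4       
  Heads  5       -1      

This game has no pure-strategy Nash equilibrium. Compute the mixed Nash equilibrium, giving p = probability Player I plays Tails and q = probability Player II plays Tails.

p = 6/13, q = 5/13

Player II's indifference between Tails and Heads determines Player I's mixing probability p:
  Player II's payoff to Tails: p·3 + (1−p)·(-5) = 8p - 5
  Player II's payoff to Heads: p·(-4) + (1−p)·1 = -5p + 1
  8p - 5 = -5p + 1  ⇒  13p = 6  ⇒  p = 6/13.
Player II's mix must leave Player I indifferent between Tails and Heads.
  Player I's expected payoff from Tails: q·(-3) + (1−q)·4 = -7q + 4
  Player I's expected payoff from Heads: q·5 + (1−q)·(-1) = 6q - 1
  -7q + 4 = 6q - 1  ⇒  -13q = -5  ⇒  q = 5/13.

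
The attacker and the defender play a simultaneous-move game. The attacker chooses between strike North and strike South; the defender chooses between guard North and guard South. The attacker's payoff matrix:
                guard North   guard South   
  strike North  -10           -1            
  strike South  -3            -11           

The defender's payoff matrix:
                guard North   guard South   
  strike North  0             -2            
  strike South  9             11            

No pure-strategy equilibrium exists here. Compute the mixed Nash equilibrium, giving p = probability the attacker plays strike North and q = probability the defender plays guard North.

The defender's indifference between guard North and guard South determines the attacker's mixing probability p:
  the defender's expected payoff from guard North: p·0 + (1−p)·9 = -9p + 9
  the defender's expected payoff from guard South: p·(-2) + (1−p)·11 = -13p + 11
  -9p + 9 = -13p + 11  ⇒  4p = 2  ⇒  p = 1/2.
For the attacker to be willing to mix, the attacker must be indifferent between strike North and strike South, which pins down the defender's mix.
  the attacker's payoff to strike North: q·(-10) + (1−q)·(-1) = -9q - 1
  the attacker's payoff to strike South: q·(-3) + (1−q)·(-11) = 8q - 11
  -9q - 1 = 8q - 11  ⇒  -17q = -10  ⇒  q = 10/17.

p = 1/2, q = 10/17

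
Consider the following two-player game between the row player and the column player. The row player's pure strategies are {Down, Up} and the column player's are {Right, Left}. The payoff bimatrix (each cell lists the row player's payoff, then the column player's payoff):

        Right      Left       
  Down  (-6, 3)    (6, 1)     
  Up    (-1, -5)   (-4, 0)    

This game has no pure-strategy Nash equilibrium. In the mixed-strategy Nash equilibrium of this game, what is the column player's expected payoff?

Set the column player's expected payoff from Right equal to that from Left:
  the column player's payoff from Right: p·3 + (1−p)·(-5) = 8p - 5
  the column player's payoff from Left: p·1 + (1−p)·0 = p
  8p - 5 = p  ⇒  7p = 5  ⇒  p = 5/7.
At equilibrium the column player is indifferent across columns, so the column player's payoff equals the payoff from Right: (5/7)·3 + (2/7)·(-5) = 5/7.

5/7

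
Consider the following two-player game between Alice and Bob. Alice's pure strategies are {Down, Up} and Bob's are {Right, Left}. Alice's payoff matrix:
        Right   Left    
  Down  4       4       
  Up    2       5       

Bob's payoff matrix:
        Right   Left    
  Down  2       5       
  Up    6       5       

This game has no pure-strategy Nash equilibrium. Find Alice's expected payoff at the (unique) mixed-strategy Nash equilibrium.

4

Alice's indifference between Down and Up determines Bob's mixing probability q:
  Alice's payoff to Down: q·4 + (1−q)·4 = 4
  Alice's payoff to Up: q·2 + (1−q)·5 = -3q + 5
  4 = -3q + 5  ⇒  3q = 1  ⇒  q = 1/3.
At equilibrium Alice is indifferent across rows, so Alice's payoff equals the payoff from Down: (1/3)·4 + (2/3)·4 = 4.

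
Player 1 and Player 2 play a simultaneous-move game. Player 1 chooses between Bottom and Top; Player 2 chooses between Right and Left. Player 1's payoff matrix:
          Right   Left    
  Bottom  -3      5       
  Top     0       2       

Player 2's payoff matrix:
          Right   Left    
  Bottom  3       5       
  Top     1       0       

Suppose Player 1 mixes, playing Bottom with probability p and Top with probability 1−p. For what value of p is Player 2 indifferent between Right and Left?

Set Player 2's expected payoff from Right equal to that from Left:
  Player 2's payoff from Right: p·3 + (1−p)·1 = 2p + 1
  Player 2's payoff from Left: p·5 + (1−p)·0 = 5p
  2p + 1 = 5p  ⇒  -3p = -1  ⇒  p = 1/3.

p = 1/3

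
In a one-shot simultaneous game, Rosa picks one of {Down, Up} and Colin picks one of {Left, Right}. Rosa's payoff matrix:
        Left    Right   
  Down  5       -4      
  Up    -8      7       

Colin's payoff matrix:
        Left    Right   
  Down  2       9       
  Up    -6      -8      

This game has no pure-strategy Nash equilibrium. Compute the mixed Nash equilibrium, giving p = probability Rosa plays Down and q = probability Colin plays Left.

Set Colin's expected payoff from Left equal to that from Right:
  Colin's payoff to Left: p·2 + (1−p)·(-6) = 8p - 6
  Colin's payoff to Right: p·9 + (1−p)·(-8) = 17p - 8
  8p - 6 = 17p - 8  ⇒  -9p = -2  ⇒  p = 2/9.
Set Rosa's expected payoff from Down equal to that from Up:
  Rosa's payoff from Down: q·5 + (1−q)·(-4) = 9q - 4
  Rosa's payoff from Up: q·(-8) + (1−q)·7 = -15q + 7
  9q - 4 = -15q + 7  ⇒  24q = 11  ⇒  q = 11/24.

p = 2/9, q = 11/24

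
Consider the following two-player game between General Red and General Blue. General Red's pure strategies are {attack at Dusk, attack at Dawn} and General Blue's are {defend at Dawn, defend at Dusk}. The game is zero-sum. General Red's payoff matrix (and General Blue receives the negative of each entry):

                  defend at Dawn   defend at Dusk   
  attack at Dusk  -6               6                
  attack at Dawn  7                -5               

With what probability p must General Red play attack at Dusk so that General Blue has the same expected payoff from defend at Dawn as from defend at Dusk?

p = 1/2

General Red's mix must leave General Blue indifferent between defend at Dawn and defend at Dusk.
  General Blue's payoff to defend at Dawn: p·6 + (1−p)·(-7) = 13p - 7
  General Blue's payoff to defend at Dusk: p·(-6) + (1−p)·5 = -11p + 5
  13p - 7 = -11p + 5  ⇒  24p = 12  ⇒  p = 1/2.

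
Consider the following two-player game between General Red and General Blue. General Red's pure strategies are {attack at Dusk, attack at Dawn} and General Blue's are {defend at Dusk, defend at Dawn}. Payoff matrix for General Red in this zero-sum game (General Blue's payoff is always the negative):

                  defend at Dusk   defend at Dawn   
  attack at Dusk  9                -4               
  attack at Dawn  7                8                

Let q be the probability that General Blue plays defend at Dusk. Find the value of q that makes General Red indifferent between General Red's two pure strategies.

q = 6/7

Set General Red's expected payoff from attack at Dusk equal to that from attack at Dawn:
  General Red's payoff from attack at Dusk: q·9 + (1−q)·(-4) = 13q - 4
  General Red's payoff from attack at Dawn: q·7 + (1−q)·8 = -q + 8
  13q - 4 = -q + 8  ⇒  14q = 12  ⇒  q = 6/7.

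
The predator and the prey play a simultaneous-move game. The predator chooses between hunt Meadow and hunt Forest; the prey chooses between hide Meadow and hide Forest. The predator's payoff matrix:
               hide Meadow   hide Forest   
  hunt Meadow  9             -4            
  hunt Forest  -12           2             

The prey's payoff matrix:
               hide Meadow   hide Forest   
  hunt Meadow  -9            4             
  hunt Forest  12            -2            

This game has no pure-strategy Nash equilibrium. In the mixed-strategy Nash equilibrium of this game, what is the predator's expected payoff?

The prey's mix must leave the predator indifferent between hunt Meadow and hunt Forest.
  the predator's expected payoff from hunt Meadow: q·9 + (1−q)·(-4) = 13q - 4
  the predator's expected payoff from hunt Forest: q·(-12) + (1−q)·2 = -14q + 2
  13q - 4 = -14q + 2  ⇒  27q = 6  ⇒  q = 2/9.
At equilibrium the predator is indifferent across rows, so the predator's payoff equals the payoff from hunt Meadow: (2/9)·9 + (7/9)·(-4) = -10/9.

-10/9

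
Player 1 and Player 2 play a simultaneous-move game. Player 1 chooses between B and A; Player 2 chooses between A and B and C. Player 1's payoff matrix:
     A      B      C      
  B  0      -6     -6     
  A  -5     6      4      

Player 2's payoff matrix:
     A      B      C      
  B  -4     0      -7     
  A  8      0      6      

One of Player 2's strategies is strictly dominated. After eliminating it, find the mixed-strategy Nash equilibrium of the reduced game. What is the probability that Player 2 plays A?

Player 2's strategy C is strictly dominated by A: -4 > -7 and 8 > 6. Eliminate C.
Player 1's indifference between B and A determines Player 2's mixing probability q:
  Player 1's expected payoff from B: q·0 + (1−q)·(-6) = 6q - 6
  Player 1's expected payoff from A: q·(-5) + (1−q)·6 = -11q + 6
  6q - 6 = -11q + 6  ⇒  17q = 12  ⇒  q = 12/17.

q = 12/17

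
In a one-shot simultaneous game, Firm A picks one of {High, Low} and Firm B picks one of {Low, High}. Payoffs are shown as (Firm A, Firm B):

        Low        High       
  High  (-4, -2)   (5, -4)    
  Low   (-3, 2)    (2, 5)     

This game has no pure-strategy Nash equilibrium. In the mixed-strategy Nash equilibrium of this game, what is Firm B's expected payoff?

For Firm B to be willing to mix, Firm B must be indifferent between Low and High, which pins down Firm A's mix.
  Firm B's expected payoff from Low: p·(-2) + (1−p)·2 = -4p + 2
  Firm B's expected payoff from High: p·(-4) + (1−p)·5 = -9p + 5
  -4p + 2 = -9p + 5  ⇒  5p = 3  ⇒  p = 3/5.
At equilibrium Firm B is indifferent across columns, so Firm B's payoff equals the payoff from Low: (3/5)·(-2) + (2/5)·2 = -2/5.

-2/5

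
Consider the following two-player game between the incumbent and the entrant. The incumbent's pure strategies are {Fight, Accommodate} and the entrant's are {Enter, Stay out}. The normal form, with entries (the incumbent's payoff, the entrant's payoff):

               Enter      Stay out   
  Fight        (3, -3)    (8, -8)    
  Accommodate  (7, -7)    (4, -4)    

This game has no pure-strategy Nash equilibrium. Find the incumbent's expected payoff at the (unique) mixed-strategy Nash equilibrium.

Set the incumbent's expected payoff from Fight equal to that from Accommodate:
  the incumbent's payoff to Fight: q·3 + (1−q)·8 = -5q + 8
  the incumbent's payoff to Accommodate: q·7 + (1−q)·4 = 3q + 4
  -5q + 8 = 3q + 4  ⇒  -8q = -4  ⇒  q = 1/2.
At equilibrium the incumbent is indifferent across rows, so the incumbent's payoff equals the payoff from Fight: (1/2)·3 + (1/2)·8 = 11/2.

11/2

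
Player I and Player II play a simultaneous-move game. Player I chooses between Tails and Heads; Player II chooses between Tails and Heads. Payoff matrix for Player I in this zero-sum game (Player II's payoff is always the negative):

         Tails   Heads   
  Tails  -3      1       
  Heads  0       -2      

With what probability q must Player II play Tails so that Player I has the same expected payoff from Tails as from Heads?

For Player I to be willing to mix, Player I must be indifferent between Tails and Heads, which pins down Player II's mix.
  Player I's payoff from Tails: q·(-3) + (1−q)·1 = -4q + 1
  Player I's payoff from Heads: q·0 + (1−q)·(-2) = 2q - 2
  -4q + 1 = 2q - 2  ⇒  -6q = -3  ⇒  q = 1/2.

q = 1/2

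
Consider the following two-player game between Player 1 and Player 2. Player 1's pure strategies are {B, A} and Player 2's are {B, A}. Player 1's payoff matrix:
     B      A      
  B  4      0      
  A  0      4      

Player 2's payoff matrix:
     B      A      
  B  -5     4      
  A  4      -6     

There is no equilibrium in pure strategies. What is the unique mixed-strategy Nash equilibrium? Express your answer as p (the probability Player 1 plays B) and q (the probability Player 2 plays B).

Set Player 2's expected payoff from B equal to that from A:
  Player 2's expected payoff from B: p·(-5) + (1−p)·4 = -9p + 4
  Player 2's expected payoff from A: p·4 + (1−p)·(-6) = 10p - 6
  -9p + 4 = 10p - 6  ⇒  -19p = -10  ⇒  p = 10/19.
Player 2's mix must leave Player 1 indifferent between B and A.
  Player 1's payoff to B: q·4 + (1−q)·0 = 4q
  Player 1's payoff to A: q·0 + (1−q)·4 = -4q + 4
  4q = -4q + 4  ⇒  8q = 4  ⇒  q = 1/2.

p = 10/19, q = 1/2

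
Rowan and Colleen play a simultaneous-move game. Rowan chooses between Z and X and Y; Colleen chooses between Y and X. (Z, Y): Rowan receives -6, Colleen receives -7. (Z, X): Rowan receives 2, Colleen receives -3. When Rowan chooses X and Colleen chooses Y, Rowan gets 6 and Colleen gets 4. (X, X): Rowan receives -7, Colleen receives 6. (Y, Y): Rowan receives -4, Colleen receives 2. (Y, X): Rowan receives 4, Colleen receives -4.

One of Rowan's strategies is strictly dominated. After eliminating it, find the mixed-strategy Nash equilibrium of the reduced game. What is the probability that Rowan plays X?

p = 3/4

Rowan's strategy Z is strictly dominated by Y: -4 > -6 and 4 > 2. Eliminate Z.
Set Colleen's expected payoff from Y equal to that from X:
  Colleen's payoff from Y: p·4 + (1−p)·2 = 2p + 2
  Colleen's payoff from X: p·6 + (1−p)·(-4) = 10p - 4
  2p + 2 = 10p - 4  ⇒  -8p = -6  ⇒  p = 3/4.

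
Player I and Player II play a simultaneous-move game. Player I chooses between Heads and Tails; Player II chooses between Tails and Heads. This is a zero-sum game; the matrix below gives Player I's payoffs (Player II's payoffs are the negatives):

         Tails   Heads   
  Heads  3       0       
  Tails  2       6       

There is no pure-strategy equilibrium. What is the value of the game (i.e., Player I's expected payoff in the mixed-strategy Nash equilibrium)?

Set Player I's expected payoff from Heads equal to that from Tails:
  Player I's expected payoff from Heads: q·3 + (1−q)·0 = 3q
  Player I's expected payoff from Tails: q·2 + (1−q)·6 = -4q + 6
  3q = -4q + 6  ⇒  7q = 6  ⇒  q = 6/7.
The value is Player I's expected payoff against this mix (using Heads): (6/7)·3 + (1/7)·0 = 18/7.

v = 18/7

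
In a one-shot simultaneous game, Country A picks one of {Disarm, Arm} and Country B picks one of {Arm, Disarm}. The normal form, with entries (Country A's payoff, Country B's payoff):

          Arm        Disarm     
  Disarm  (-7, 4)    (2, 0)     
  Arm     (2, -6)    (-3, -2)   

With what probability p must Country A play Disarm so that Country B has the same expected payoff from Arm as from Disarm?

In a mixed equilibrium Country B is indifferent between Arm and Disarm; this condition fixes p.
  Country B's payoff from Arm: p·4 + (1−p)·(-6) = 10p - 6
  Country B's payoff from Disarm: p·0 + (1−p)·(-2) = 2p - 2
  10p - 6 = 2p - 2  ⇒  8p = 4  ⇒  p = 1/2.

p = 1/2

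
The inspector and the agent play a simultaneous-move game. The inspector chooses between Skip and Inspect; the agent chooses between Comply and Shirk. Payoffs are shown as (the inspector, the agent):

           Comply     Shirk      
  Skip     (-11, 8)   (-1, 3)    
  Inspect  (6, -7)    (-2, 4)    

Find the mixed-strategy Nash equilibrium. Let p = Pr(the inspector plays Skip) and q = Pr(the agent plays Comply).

p = 11/16, q = 1/18

For the agent to be willing to mix, the agent must be indifferent between Comply and Shirk, which pins down the inspector's mix.
  the agent's expected payoff from Comply: p·8 + (1−p)·(-7) = 15p - 7
  the agent's expected payoff from Shirk: p·3 + (1−p)·4 = -p + 4
  15p - 7 = -p + 4  ⇒  16p = 11  ⇒  p = 11/16.
The agent's mix must leave the inspector indifferent between Skip and Inspect.
  the inspector's payoff from Skip: q·(-11) + (1−q)·(-1) = -10q - 1
  the inspector's payoff from Inspect: q·6 + (1−q)·(-2) = 8q - 2
  -10q - 1 = 8q - 2  ⇒  -18q = -1  ⇒  q = 1/18.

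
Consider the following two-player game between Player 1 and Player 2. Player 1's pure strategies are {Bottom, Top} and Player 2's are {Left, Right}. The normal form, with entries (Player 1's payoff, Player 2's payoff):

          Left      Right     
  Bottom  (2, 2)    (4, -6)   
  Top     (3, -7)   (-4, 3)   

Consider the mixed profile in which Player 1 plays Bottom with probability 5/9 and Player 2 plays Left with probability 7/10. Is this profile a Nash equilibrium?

No

Given Player 2's mix q = 7/10, Player 1's payoff from Bottom is 13/5 but from Top is 9/10. Player 1 strictly prefers Bottom, so Player 1 would not mix.
So the proposed profile is not a Nash equilibrium.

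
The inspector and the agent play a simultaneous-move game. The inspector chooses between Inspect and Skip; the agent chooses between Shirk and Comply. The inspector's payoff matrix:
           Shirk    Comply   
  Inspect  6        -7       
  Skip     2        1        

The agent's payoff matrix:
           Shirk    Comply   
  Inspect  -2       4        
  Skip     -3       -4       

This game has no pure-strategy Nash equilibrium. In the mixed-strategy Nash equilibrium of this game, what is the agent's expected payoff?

-20/7

The inspector's mix must leave the agent indifferent between Shirk and Comply.
  the agent's payoff to Shirk: p·(-2) + (1−p)·(-3) = p - 3
  the agent's payoff to Comply: p·4 + (1−p)·(-4) = 8p - 4
  p - 3 = 8p - 4  ⇒  -7p = -1  ⇒  p = 1/7.
At equilibrium the agent is indifferent across columns, so the agent's payoff equals the payoff from Shirk: (1/7)·(-2) + (6/7)·(-3) = -20/7.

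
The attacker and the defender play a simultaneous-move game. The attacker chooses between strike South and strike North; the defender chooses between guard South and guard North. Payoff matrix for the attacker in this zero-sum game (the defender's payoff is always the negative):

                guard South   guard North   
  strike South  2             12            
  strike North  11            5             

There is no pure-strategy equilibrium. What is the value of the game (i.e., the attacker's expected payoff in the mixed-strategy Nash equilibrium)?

v = 61/8

In a mixed equilibrium the attacker is indifferent between strike South and strike North; this condition fixes q.
  the attacker's payoff from strike South: q·2 + (1−q)·12 = -10q + 12
  the attacker's payoff from strike North: q·11 + (1−q)·5 = 6q + 5
  -10q + 12 = 6q + 5  ⇒  -16q = -7  ⇒  q = 7/16.
The value is the attacker's expected payoff against this mix (using strike South): (7/16)·2 + (9/16)·12 = 61/8.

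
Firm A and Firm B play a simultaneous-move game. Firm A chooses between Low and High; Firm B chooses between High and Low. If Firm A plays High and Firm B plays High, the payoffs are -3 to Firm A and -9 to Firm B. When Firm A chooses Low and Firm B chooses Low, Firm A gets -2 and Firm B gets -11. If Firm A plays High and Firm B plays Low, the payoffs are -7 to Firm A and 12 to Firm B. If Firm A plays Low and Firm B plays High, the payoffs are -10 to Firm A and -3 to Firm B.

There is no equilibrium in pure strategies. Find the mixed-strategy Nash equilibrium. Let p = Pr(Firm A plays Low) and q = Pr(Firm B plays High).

Firm A's mix must leave Firm B indifferent between High and Low.
  Firm B's expected payoff from High: p·(-3) + (1−p)·(-9) = 6p - 9
  Firm B's expected payoff from Low: p·(-11) + (1−p)·12 = -23p + 12
  6p - 9 = -23p + 12  ⇒  29p = 21  ⇒  p = 21/29.
Firm B's mix must leave Firm A indifferent between Low and High.
  Firm A's payoff to Low: q·(-10) + (1−q)·(-2) = -8q - 2
  Firm A's payoff to High: q·(-3) + (1−q)·(-7) = 4q - 7
  -8q - 2 = 4q - 7  ⇒  -12q = -5  ⇒  q = 5/12.

p = 21/29, q = 5/12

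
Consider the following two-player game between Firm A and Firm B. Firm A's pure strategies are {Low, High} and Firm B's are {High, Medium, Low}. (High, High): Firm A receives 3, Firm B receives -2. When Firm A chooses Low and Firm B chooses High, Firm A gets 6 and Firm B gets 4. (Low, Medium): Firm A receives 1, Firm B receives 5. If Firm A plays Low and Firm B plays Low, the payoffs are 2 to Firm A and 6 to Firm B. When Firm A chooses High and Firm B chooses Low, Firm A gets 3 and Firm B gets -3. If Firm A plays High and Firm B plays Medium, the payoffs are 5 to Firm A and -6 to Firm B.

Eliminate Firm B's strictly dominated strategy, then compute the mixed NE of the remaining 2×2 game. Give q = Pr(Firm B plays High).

Firm B's strategy Medium is strictly dominated by Low: 6 > 5 and -3 > -6. Eliminate Medium.
Firm B's mix must leave Firm A indifferent between Low and High.
  Firm A's expected payoff from Low: q·6 + (1−q)·2 = 4q + 2
  Firm A's expected payoff from High: q·3 + (1−q)·3 = 3
  4q + 2 = 3  ⇒  4q = 1  ⇒  q = 1/4.

q = 1/4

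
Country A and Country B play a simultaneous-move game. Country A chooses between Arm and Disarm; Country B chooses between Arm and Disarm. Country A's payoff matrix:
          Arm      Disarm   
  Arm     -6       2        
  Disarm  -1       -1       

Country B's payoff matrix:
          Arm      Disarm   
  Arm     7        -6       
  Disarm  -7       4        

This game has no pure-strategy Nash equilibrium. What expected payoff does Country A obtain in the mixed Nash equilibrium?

Set Country A's expected payoff from Arm equal to that from Disarm:
  Country A's payoff to Arm: q·(-6) + (1−q)·2 = -8q + 2
  Country A's payoff to Disarm: q·(-1) + (1−q)·(-1) = -1
  -8q + 2 = -1  ⇒  -8q = -3  ⇒  q = 3/8.
At equilibrium Country A is indifferent across rows, so Country A's payoff equals the payoff from Arm: (3/8)·(-6) + (5/8)·2 = -1.

-1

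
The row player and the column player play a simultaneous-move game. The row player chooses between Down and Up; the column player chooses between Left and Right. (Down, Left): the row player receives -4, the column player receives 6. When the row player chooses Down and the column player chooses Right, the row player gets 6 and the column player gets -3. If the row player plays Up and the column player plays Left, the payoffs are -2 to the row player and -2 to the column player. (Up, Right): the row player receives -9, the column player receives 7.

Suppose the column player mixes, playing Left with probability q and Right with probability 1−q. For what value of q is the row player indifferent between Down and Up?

q = 15/17

The column player's mix must leave the row player indifferent between Down and Up.
  the row player's payoff to Down: q·(-4) + (1−q)·6 = -10q + 6
  the row player's payoff to Up: q·(-2) + (1−q)·(-9) = 7q - 9
  -10q + 6 = 7q - 9  ⇒  -17q = -15  ⇒  q = 15/17.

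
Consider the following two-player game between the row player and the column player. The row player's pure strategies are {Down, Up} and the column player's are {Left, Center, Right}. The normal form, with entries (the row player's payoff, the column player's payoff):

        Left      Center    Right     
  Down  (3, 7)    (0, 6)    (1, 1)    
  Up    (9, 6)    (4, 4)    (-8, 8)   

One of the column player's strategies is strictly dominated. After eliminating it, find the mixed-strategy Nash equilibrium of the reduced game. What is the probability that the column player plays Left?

q = 3/5

The column player's strategy Center is strictly dominated by Left: 7 > 6 and 6 > 4. Eliminate Center.
Set the row player's expected payoff from Down equal to that from Up:
  the row player's payoff to Down: q·3 + (1−q)·1 = 2q + 1
  the row player's payoff to Up: q·9 + (1−q)·(-8) = 17q - 8
  2q + 1 = 17q - 8  ⇒  -15q = -9  ⇒  q = 3/5.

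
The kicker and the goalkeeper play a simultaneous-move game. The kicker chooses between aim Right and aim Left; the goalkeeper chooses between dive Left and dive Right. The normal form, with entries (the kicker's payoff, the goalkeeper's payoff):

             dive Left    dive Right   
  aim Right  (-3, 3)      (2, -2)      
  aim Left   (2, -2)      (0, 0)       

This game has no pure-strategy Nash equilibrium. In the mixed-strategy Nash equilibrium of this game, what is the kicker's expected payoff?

For the kicker to be willing to mix, the kicker must be indifferent between aim Right and aim Left, which pins down the goalkeeper's mix.
  the kicker's payoff from aim Right: q·(-3) + (1−q)·2 = -5q + 2
  the kicker's payoff from aim Left: q·2 + (1−q)·0 = 2q
  -5q + 2 = 2q  ⇒  -7q = -2  ⇒  q = 2/7.
At equilibrium the kicker is indifferent across rows, so the kicker's payoff equals the payoff from aim Right: (2/7)·(-3) + (5/7)·2 = 4/7.

4/7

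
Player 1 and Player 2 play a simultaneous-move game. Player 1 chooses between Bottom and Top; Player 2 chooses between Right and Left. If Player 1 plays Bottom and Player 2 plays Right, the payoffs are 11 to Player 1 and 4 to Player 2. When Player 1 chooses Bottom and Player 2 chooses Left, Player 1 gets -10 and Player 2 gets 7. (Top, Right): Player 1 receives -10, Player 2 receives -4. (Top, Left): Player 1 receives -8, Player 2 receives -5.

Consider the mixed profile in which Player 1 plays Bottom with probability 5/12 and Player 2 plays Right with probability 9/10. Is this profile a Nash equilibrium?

No

Given Player 1's mix p = 5/12, Player 2's payoff from Right is -2/3 but from Left is 0. Player 2 strictly prefers Left, so Player 2 would not mix.
So the proposed profile is not a Nash equilibrium.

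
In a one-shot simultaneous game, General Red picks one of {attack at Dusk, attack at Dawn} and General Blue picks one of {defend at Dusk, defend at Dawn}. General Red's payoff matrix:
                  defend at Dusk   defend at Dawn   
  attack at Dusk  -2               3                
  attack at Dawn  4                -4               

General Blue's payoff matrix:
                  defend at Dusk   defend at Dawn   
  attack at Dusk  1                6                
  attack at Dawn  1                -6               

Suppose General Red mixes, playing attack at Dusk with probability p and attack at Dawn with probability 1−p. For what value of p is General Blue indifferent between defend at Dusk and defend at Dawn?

p = 7/12

General Red's mix must leave General Blue indifferent between defend at Dusk and defend at Dawn.
  General Blue's expected payoff from defend at Dusk: p·1 + (1−p)·1 = 1
  General Blue's expected payoff from defend at Dawn: p·6 + (1−p)·(-6) = 12p - 6
  1 = 12p - 6  ⇒  -12p = -7  ⇒  p = 7/12.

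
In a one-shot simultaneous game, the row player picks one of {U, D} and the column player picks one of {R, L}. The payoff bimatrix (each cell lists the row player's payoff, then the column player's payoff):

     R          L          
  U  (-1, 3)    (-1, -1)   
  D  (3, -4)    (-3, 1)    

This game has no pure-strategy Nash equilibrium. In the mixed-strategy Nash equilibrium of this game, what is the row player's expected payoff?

-1

The row player's indifference between U and D determines the column player's mixing probability q:
  the row player's expected payoff from U: q·(-1) + (1−q)·(-1) = -1
  the row player's expected payoff from D: q·3 + (1−q)·(-3) = 6q - 3
  -1 = 6q - 3  ⇒  -6q = -2  ⇒  q = 1/3.
At equilibrium the row player is indifferent across rows, so the row player's payoff equals the payoff from U: (1/3)·(-1) + (2/3)·(-1) = -1.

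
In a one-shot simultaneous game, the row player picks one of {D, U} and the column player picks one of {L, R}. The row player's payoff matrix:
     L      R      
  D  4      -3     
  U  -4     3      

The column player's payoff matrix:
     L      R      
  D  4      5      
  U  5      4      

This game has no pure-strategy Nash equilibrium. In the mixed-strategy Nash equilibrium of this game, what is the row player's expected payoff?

In a mixed equilibrium the row player is indifferent between D and U; this condition fixes q.
  the row player's expected payoff from D: q·4 + (1−q)·(-3) = 7q - 3
  the row player's expected payoff from U: q·(-4) + (1−q)·3 = -7q + 3
  7q - 3 = -7q + 3  ⇒  14q = 6  ⇒  q = 3/7.
At equilibrium the row player is indifferent across rows, so the row player's payoff equals the payoff from D: (3/7)·4 + (4/7)·(-3) = 0.

0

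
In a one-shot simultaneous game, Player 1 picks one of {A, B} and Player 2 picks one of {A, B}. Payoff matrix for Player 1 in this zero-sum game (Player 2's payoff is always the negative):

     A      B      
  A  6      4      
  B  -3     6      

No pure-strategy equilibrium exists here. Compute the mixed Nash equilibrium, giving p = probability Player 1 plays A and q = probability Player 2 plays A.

For Player 2 to be willing to mix, Player 2 must be indifferent between A and B, which pins down Player 1's mix.
  Player 2's expected payoff from A: p·(-6) + (1−p)·3 = -9p + 3
  Player 2's expected payoff from B: p·(-4) + (1−p)·(-6) = 2p - 6
  -9p + 3 = 2p - 6  ⇒  -11p = -9  ⇒  p = 9/11.
Player 2's mix must leave Player 1 indifferent between A and B.
  Player 1's expected payoff from A: q·6 + (1−q)·4 = 2q + 4
  Player 1's expected payoff from B: q·(-3) + (1−q)·6 = -9q + 6
  2q + 4 = -9q + 6  ⇒  11q = 2  ⇒  q = 2/11.

p = 9/11, q = 2/11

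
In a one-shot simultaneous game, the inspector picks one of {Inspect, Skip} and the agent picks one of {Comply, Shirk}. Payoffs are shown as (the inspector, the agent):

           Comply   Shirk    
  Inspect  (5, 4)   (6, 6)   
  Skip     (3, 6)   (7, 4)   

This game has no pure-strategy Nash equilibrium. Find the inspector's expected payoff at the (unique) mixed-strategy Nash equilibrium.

17/3

The agent's mix must leave the inspector indifferent between Inspect and Skip.
  the inspector's payoff to Inspect: q·5 + (1−q)·6 = -q + 6
  the inspector's payoff to Skip: q·3 + (1−q)·7 = -4q + 7
  -q + 6 = -4q + 7  ⇒  3q = 1  ⇒  q = 1/3.
At equilibrium the inspector is indifferent across rows, so the inspector's payoff equals the payoff from Inspect: (1/3)·5 + (2/3)·6 = 17/3.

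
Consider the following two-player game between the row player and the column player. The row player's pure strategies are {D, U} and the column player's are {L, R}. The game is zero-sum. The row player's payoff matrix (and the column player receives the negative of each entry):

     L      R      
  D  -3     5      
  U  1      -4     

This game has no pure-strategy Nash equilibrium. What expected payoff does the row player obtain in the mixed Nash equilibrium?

-7/13

For the row player to be willing to mix, the row player must be indifferent between D and U, which pins down the column player's mix.
  the row player's payoff to D: q·(-3) + (1−q)·5 = -8q + 5
  the row player's payoff to U: q·1 + (1−q)·(-4) = 5q - 4
  -8q + 5 = 5q - 4  ⇒  -13q = -9  ⇒  q = 9/13.
At equilibrium the row player is indifferent across rows, so the row player's payoff equals the payoff from D: (9/13)·(-3) + (4/13)·5 = -7/13.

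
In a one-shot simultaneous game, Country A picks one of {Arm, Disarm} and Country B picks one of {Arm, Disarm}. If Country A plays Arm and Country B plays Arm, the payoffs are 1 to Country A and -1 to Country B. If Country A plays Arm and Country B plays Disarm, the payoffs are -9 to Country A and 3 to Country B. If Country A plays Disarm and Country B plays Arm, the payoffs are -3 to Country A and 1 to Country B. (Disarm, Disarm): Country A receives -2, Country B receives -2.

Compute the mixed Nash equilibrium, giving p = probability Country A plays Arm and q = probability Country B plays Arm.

p = 3/7, q = 7/11

Set Country B's expected payoff from Arm equal to that from Disarm:
  Country B's expected payoff from Arm: p·(-1) + (1−p)·1 = -2p + 1
  Country B's expected payoff from Disarm: p·3 + (1−p)·(-2) = 5p - 2
  -2p + 1 = 5p - 2  ⇒  -7p = -3  ⇒  p = 3/7.
In a mixed equilibrium Country A is indifferent between Arm and Disarm; this condition fixes q.
  Country A's expected payoff from Arm: q·1 + (1−q)·(-9) = 10q - 9
  Country A's expected payoff from Disarm: q·(-3) + (1−q)·(-2) = -q - 2
  10q - 9 = -q - 2  ⇒  11q = 7  ⇒  q = 7/11.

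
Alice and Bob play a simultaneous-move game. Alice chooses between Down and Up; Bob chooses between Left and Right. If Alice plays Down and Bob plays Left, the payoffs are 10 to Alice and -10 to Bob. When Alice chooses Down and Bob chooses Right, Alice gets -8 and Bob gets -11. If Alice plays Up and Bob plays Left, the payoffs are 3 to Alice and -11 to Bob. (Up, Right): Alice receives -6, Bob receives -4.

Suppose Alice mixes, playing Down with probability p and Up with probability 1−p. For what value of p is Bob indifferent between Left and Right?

p = 7/8

Alice's mix must leave Bob indifferent between Left and Right.
  Bob's payoff to Left: p·(-10) + (1−p)·(-11) = p - 11
  Bob's payoff to Right: p·(-11) + (1−p)·(-4) = -7p - 4
  p - 11 = -7p - 4  ⇒  8p = 7  ⇒  p = 7/8.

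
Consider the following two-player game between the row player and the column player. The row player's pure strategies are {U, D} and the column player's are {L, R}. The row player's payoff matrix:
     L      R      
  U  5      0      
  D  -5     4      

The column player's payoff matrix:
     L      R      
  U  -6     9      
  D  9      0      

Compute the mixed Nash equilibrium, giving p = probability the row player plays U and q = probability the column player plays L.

p = 3/8, q = 2/7

For the column player to be willing to mix, the column player must be indifferent between L and R, which pins down the row player's mix.
  the column player's payoff from L: p·(-6) + (1−p)·9 = -15p + 9
  the column player's payoff from R: p·9 + (1−p)·0 = 9p
  -15p + 9 = 9p  ⇒  -24p = -9  ⇒  p = 3/8.
The column player's mix must leave the row player indifferent between U and D.
  the row player's payoff to U: q·5 + (1−q)·0 = 5q
  the row player's payoff to D: q·(-5) + (1−q)·4 = -9q + 4
  5q = -9q + 4  ⇒  14q = 4  ⇒  q = 2/7.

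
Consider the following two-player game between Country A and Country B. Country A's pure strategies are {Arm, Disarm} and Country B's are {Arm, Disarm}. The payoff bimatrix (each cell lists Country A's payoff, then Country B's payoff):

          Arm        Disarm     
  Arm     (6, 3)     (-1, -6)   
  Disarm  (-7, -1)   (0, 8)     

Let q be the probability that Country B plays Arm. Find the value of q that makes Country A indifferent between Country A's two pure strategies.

In a mixed equilibrium Country A is indifferent between Arm and Disarm; this condition fixes q.
  Country A's payoff from Arm: q·6 + (1−q)·(-1) = 7q - 1
  Country A's payoff from Disarm: q·(-7) + (1−q)·0 = -7q
  7q - 1 = -7q  ⇒  14q = 1  ⇒  q = 1/14.

q = 1/14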